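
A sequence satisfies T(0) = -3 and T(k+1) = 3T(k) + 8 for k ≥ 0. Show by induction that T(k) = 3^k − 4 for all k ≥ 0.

Base case: T(0) = -3, and 3^0 − 4 = 1 − 4 = -3.
Assume T(m) = 3^m − 4 for some m ≥ 0.
Then T(m+1) = 3T(m) + 8 = 3·(3^m − 4) + 8 = 3^{m+1} − 12 + 8 = 3^{m+1} − 4.
This completes the inductive step, so T(k) = 3^k − 4 for all k ≥ 0.

T(k) = 3^k − 4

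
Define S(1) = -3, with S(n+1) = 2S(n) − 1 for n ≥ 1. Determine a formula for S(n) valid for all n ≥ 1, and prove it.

Claim: S(n) = -2^{n+1} + 1.

Base case: S(1) = -3, and -2^{1+1} + 1 = -4 + 1 = -3.
Assume S(k) = -2^{k+1} + 1 for some k ≥ 1.
Then S(k+1) = 2S(k) − 1 = 2·(-2^{k+1} + 1) − 1 = -2^{k+2} + 2 − 1 = -2^{k+2} + 1.
This completes the inductive step, so S(n) = -2^{n+1} + 1 for all n ≥ 1.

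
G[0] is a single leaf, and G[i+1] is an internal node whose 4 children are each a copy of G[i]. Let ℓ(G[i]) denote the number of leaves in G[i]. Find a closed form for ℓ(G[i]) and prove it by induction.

Claim: ℓ(G[i]) = 4^i.

Base case: ℓ(G[0]) = 1, and 4^0 = 1.
Assume ℓ(G[k]) = 4^k.
Then ℓ(G[k+1]) = 4·ℓ(G[k]) = 4·4^k = 4^{k+1}.
This completes the inductive step, so ℓ(G[i]) = 4^i for all i ≥ 0.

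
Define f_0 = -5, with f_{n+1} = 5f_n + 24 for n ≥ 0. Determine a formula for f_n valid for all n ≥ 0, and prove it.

Claim: f_n = 5^n − 6.

Base case: f_0 = -5, and 5^0 − 6 = 1 − 6 = -5.
Assume f_j = 5^j − 6 for some j ≥ 0.
Then f_{j+1} = 5f_j + 24 = 5·(5^j − 6) + 24 = 5^{j+1} − 30 + 24 = 5^{j+1} − 6.
By induction, f_n = 5^n − 6 for all n ≥ 0.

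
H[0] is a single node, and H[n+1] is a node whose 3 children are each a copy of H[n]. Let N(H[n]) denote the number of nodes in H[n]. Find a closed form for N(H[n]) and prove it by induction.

Claim: N(H[n]) = (3^{n+1} − 1)/2.

Base case: N(H[0]) = 1, and (3^{0+1} − 1)/2 = 1.
Assume N(H[m]) = (3^{m+1} − 1)/2.
Then N(H[m+1]) = 1 + 3N(H[m]) = 1 + 3·(3^{m+1} − 1)/2 = 1 + (3^{m+2} − 3)/2 = (2 + 3^{m+2} − 3)/2 = (3^{m+2} − 1)/2.
Hence N(H[n]) = (3^{n+1} − 1)/2 for every n ≥ 0, by induction.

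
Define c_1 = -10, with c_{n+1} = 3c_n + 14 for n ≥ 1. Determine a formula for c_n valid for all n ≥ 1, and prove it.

Claim: c_n = -3^n − 7.

Base case: c_1 = -10, and -3^1 − 7 = -3 − 7 = -10.
Assume c_r = -3^r − 7 for some r ≥ 1.
Then c_{r+1} = 3c_r + 14 = 3·(-3^r − 7) + 14 = -3^{r+1} − 21 + 14 = -3^{r+1} − 7.
So the formula holds for r+1, and by induction c_n = -3^n − 7 for all n ≥ 1.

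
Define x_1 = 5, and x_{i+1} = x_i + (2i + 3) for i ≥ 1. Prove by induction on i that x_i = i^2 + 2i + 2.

Base case: x_1 = 5, and 1^2 + 2·1 + 2 = 5.
Assume x_j = j^2 + 2j + 2.
Then x_{j+1} = x_j + (2j + 3) = (j^2 + 2j + 2) + (2j + 3) = j^2 + 4j + 5,
and (j+1)^2 + 2·(j+1) + 2 = j^2 + 4j + 5.
This completes the inductive step, so x_i = i^2 + 2i + 2 for all i ≥ 1.

x_i = i^2 + 2i + 2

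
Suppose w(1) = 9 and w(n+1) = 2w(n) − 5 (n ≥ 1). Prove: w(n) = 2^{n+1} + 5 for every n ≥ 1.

Base case: w(1) = 9, and 2^{1+1} + 5 = 4 + 5 = 9.
Assume w(r) = 2^{r+1} + 5 for some r ≥ 1.
Then w(r+1) = 2w(r) − 5 = 2·(2^{r+1} + 5) − 5 = 2^{r+2} + 10 − 5 = 2^{r+2} + 5.
Hence w(n) = 2^{n+1} + 5 for every n ≥ 1, by induction.

w(n) = 2^{n+1} + 5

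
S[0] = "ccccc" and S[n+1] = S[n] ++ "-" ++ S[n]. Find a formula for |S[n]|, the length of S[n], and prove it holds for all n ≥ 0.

Claim: |S[n]| = 6·2^n − 1.

Base case: |S[0]| = 5, and 6·2^0 − 1 = 5.
Assume |S[m]| = 6·2^m − 1.
Then |S[m+1]| = |S[m]| + 1 + |S[m]| = 2|S[m]| + 1 = 2(6·2^m − 1) + 1 = 6·2^{m+1} − 2 + 1 = 6·2^{m+1} − 1.
Hence |S[n]| = 6·2^n − 1 for every n ≥ 0, by induction.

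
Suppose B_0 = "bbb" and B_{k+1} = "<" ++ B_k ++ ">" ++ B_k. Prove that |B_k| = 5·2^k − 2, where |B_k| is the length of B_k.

Base case: |B_0| = 3, and 5·2^0 − 2 = 3.
Assume |B_m| = 5·2^m − 2.
Then |B_{m+1}| = 1 + |B_m| + 1 + |B_m| = 2|B_m| + 2 = 2(5·2^m − 2) + 2 = 5·2^{m+1} − 4 + 2 = 5·2^{m+1} − 2.
By induction, |B_k| = 5·2^k − 2 for all k ≥ 0.

|B_k| = 5·2^k − 2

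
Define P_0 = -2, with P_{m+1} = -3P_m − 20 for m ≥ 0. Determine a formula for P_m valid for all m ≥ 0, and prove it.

Claim: P_m = 3·(-3)^m − 5.

Base case: P_0 = -2, and 3·(-3)^0 − 5 = 3 − 5 = -2.
Assume P_k = 3·(-3)^k − 5 for some k ≥ 0.
Then P_{k+1} = -3P_k − 20 = -3·(3·(-3)^k − 5) − 20 = -9·(-3)^k + 15 − 20 = 3·(-3)^{k+1} − 5.
By induction, P_m = 3·(-3)^m − 5 for all m ≥ 0.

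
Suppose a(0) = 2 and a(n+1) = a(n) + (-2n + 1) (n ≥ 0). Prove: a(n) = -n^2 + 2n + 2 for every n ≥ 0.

Base case: a(0) = 2, and -0^2 + 2·0 + 2 = 2.
Assume a(k) = -k^2 + 2k + 2.
Then a(k+1) = a(k) + (-2k + 1) = (-k^2 + 2k + 2) + (-2k + 1) = -k^2 + 3,
and -(k+1)^2 + 2·(k+1) + 2 = -k^2 + 3.
By induction, a(n) = -n^2 + 2n + 2 for all n ≥ 0.

a(n) = -n^2 + 2n + 2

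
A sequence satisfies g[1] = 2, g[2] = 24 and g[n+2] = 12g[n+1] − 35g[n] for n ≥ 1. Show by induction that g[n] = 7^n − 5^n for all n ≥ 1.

Base cases: g[1] = 2 and 7^1 − 5^1 = 2; g[2] = 24 and 7^2 − 5^2 = 24.
Assume g[j] = 7^j − 5^j for all 1 ≤ j ≤ k, where k ≥ 2.
Then g[k+1] = 12g[k] − 35g[k−1] = 12·(7^k − 5^k) − 35·(7^{k−1} − 5^{k−1}) = (12·7 − 35)7^{k−1} − (12·5 − 35)5^{k−1} = 49·7^{k−1} − 25·5^{k−1} = 7^{k+1} − 5^{k+1}.
Hence g[n] = 7^n − 5^n for every n ≥ 1, by strong induction.

g[n] = 7^n − 5^n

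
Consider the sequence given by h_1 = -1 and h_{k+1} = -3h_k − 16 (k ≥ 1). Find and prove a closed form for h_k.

Claim: h_k = -(-3)^k − 4.

Base case: h_1 = -1, and -(-3)^1 − 4 = 3 − 4 = -1.
Assume h_r = -(-3)^r − 4 for some r ≥ 1.
Then h_{r+1} = -3h_r − 16 = -3·(-(-3)^r − 4) − 16 = 3·(-3)^r + 12 − 16 = -(-3)^{r+1} − 4.
By induction, h_k = -(-3)^k − 4 for all k ≥ 1.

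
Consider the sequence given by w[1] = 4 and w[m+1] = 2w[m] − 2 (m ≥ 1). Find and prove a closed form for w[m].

Claim: w[m] = 2^m + 2.

Base case: w[1] = 4, and 2^1 + 2 = 2 + 2 = 4.
Assume w[r] = 2^r + 2 for some r ≥ 1.
Then w[r+1] = 2w[r] − 2 = 2·(2^r + 2) − 2 = 2^{r+1} + 4 − 2 = 2^{r+1} + 2.
This completes the inductive step, so w[m] = 2^m + 2 for all m ≥ 1.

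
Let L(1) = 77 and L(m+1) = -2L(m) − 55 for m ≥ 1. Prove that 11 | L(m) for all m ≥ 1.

Base case: L(1) = 77 = 11·7, so 11 | L(1).
Assume 11 | L(r), so L(r) = 11t for some integer t.
Then L(r+1) = -2L(r) − 55 = -2·(11t) − 55 = 11(-2t − 5), so 11 | L(r+1).
So the property holds for r+1, and by induction 11 | L(m) for all m ≥ 1.

11 | L(m)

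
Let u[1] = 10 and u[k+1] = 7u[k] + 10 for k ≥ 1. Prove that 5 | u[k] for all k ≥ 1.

Base case: u[1] = 10 = 5·2, so 5 | u[1].
Assume 5 | u[r], so u[r] = 5t for some integer t.
Then u[r+1] = 7u[r] + 10 = 7·(5t) + 10 = 5(7t + 2), so 5 | u[r+1].
So the property holds for r+1, and by induction 5 | u[k] for all k ≥ 1.

5 | u[k]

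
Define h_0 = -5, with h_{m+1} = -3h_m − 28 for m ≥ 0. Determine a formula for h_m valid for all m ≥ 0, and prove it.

Claim: h_m = 2·(-3)^m − 7.

Base case: h_0 = -5, and 2·(-3)^0 − 7 = 2 − 7 = -5.
Assume h_r = 2·(-3)^r − 7 for some r ≥ 0.
Then h_{r+1} = -3h_r − 28 = -3·(2·(-3)^r − 7) − 28 = -6·(-3)^r + 21 − 28 = 2·(-3)^{r+1} − 7.
By induction, h_m = 2·(-3)^m − 7 for all m ≥ 0.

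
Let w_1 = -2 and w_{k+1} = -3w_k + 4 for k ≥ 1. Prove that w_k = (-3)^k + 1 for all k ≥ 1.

Base case: w_1 = -2, and (-3)^1 + 1 = -3 + 1 = -2.
Assume w_r = (-3)^r + 1 for some r ≥ 1.
Then w_{r+1} = -3w_r + 4 = -3·((-3)^r + 1) + 4 = -3·(-3)^r − 3 + 4 = (-3)^{r+1} + 1.
By induction, w_k = (-3)^k + 1 for all k ≥ 1.

w_k = (-3)^k + 1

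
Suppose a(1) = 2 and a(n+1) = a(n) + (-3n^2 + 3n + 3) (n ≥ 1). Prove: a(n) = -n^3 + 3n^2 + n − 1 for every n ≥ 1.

Base case: a(1) = 2, and -1^3 + 3·1^2 + 1 − 1 = 2.
Assume a(m) = -m^3 + 3m^2 + m − 1.
Then a(m+1) = a(m) + (-3m^2 + 3m + 3) = (-m^3 + 3m^2 + m − 1) + (-3m^2 + 3m + 3) = -m^3 + 4m + 2,
and -(m+1)^3 + 3·(m+1)^2 + (m+1) − 1 = -m^3 + 4m + 2.
This completes the inductive step, so a(n) = -n^3 + 3n^2 + n − 1 for all n ≥ 1.

a(n) = -n^3 + 3n^2 + n − 1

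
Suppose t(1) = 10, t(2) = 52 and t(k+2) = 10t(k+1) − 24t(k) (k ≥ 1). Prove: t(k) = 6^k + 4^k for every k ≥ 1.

Base cases: t(1) = 10 and 6^1 + 4^1 = 10; t(2) = 52 and 6^2 + 4^2 = 52.
Assume t(j) = 6^j + 4^j for all 1 ≤ j ≤ r, where r ≥ 2.
Then t(r+1) = 10t(r) − 24t(r−1) = 10·(6^r + 4^r) − 24·(6^{r−1} + 4^{r−1}) = (10·6 − 24)6^{r−1} + (10·4 − 24)4^{r−1} = 36·6^{r−1} + 16·4^{r−1} = 6^{r+1} + 4^{r+1}.
Hence t(k) = 6^k + 4^k for every k ≥ 1, by strong induction.

t(k) = 6^k + 4^k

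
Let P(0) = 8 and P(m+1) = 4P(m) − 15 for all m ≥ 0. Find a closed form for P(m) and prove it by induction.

Claim: P(m) = 3·4^m + 5.

Base case: P(0) = 8, and 3·4^0 + 5 = 3 + 5 = 8.
Assume P(r) = 3·4^r + 5 for some r ≥ 0.
Then P(r+1) = 4P(r) − 15 = 4·(3·4^r + 5) − 15 = 12·4^r + 20 − 15 = 3·4^{r+1} + 5.
Hence P(m) = 3·4^m + 5 for every m ≥ 0, by induction.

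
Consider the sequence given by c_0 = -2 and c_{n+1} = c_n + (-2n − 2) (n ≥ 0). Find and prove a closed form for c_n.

Claim: c_n = -n^2 − n − 2.

Base case: c_0 = -2, and -0^2 − 0 − 2 = -2.
Assume c_k = -k^2 − k − 2.
Then c_{k+1} = c_k + (-2k − 2) = (-k^2 − k − 2) + (-2k − 2) = -k^2 − 3k − 4,
and -(k+1)^2 − (k+1) − 2 = -k^2 − 3k − 4.
Hence c_n = -n^2 − n − 2 for every n ≥ 0, by induction.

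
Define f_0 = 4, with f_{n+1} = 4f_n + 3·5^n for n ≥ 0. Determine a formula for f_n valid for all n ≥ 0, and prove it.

Claim: f_n = 4^n + 3·5^n.

Base case: f_0 = 4, and 4^0 + 3·5^0 = 1 + 3 = 4.
Assume f_m = 4^m + 3·5^m for some m ≥ 0.
Then f_{m+1} = 4f_m + 3·5^m = 4·(4^m + 3·5^m) + 3·5^m = 4^{m+1} + 12·5^m + 3·5^m = 4^{m+1} + 15·5^m = 4^{m+1} + 3·5^{m+1}.
Hence f_n = 4^n + 3·5^n for every n ≥ 0, by induction.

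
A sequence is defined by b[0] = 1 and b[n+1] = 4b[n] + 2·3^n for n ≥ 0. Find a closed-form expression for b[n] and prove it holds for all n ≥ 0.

Claim: b[n] = 3·4^n − 2·3^n.

Base case: b[0] = 1, and 3·4^0 − 2·3^0 = 3 − 2 = 1.
Assume b[j] = 3·4^j − 2·3^j for some j ≥ 0.
Then b[j+1] = 4b[j] + 2·3^j = 4·(3·4^j − 2·3^j) + 2·3^j = 3·4^{j+1} − 8·3^j + 2·3^j = 3·4^{j+1} − 6·3^j = 3·4^{j+1} − 2·3^{j+1}.
Hence b[n] = 3·4^n − 2·3^n for every n ≥ 0, by induction.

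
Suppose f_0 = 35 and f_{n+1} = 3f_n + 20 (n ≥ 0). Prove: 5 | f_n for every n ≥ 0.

Base case: f_0 = 35 = 5·7, so 5 | f_0.
Assume 5 | f_r, so f_r = 5t for some integer t.
Then f_{r+1} = 3f_r + 20 = 3·(5t) + 20 = 5(3t + 4), so 5 | f_{r+1}.
Hence 5 | f_n for every n ≥ 0, by induction.

5 | f_n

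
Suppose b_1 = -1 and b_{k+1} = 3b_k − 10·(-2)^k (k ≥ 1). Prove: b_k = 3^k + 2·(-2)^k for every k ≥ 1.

Base case: b_1 = -1, and 3^1 + 2·(-2)^1 = 3 − 4 = -1.
Assume b_j = 3^j + 2·(-2)^j for some j ≥ 1.
Then b_{j+1} = 3b_j − 10·(-2)^j = 3·(3^j + 2·(-2)^j) − 10·(-2)^j = 3^{j+1} + 6·(-2)^j − 10·(-2)^j = 3^{j+1} − 4·(-2)^j = 3^{j+1} + 2·(-2)^{j+1}.
Hence b_k = 3^k + 2·(-2)^k for every k ≥ 1, by induction.

b_k = 3^k + 2·(-2)^k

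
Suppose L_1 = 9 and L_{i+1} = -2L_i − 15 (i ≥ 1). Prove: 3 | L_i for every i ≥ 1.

Base case: L_1 = 9 = 3·3, so 3 | L_1.
Assume 3 | L_r, so L_r = 3t for some integer t.
Then L_{r+1} = -2L_r − 15 = -2·(3t) − 15 = 3(-2t − 5), so 3 | L_{r+1}.
This completes the inductive step, so 3 | L_i for all i ≥ 1.

3 | L_i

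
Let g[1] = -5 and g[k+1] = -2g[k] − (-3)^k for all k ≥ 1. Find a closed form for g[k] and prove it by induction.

Claim: g[k] = (-2)^k + (-3)^k.

Base case: g[1] = -5, and (-2)^1 + (-3)^1 = -2 − 3 = -5.
Assume g[r] = (-2)^r + (-3)^r for some r ≥ 1.
Then g[r+1] = -2g[r] − (-3)^r = -2·((-2)^r + (-3)^r) − (-3)^r = (-2)^{r+1} − 2·(-3)^r − (-3)^r = (-2)^{r+1} − 3·(-3)^r = (-2)^{r+1} + (-3)^{r+1}.
So the formula holds for r+1, and by induction g[k] = (-2)^k + (-3)^k for all k ≥ 1.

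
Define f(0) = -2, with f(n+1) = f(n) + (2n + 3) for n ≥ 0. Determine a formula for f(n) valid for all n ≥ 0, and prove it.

Claim: f(n) = n^2 + 2n − 2.

Base case: f(0) = -2, and 0^2 + 2·0 − 2 = -2.
Assume f(r) = r^2 + 2r − 2.
Then f(r+1) = f(r) + (2r + 3) = (r^2 + 2r − 2) + (2r + 3) = r^2 + 4r + 1,
and (r+1)^2 + 2·(r+1) − 2 = r^2 + 4r + 1.
This completes the inductive step, so f(n) = n^2 + 2n − 2 for all n ≥ 0.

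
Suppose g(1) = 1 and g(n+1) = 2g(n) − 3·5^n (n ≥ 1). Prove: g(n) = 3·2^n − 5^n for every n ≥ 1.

Base case: g(1) = 1, and 3·2^1 − 5^1 = 6 − 5 = 1.
Assume g(r) = 3·2^r − 5^r for some r ≥ 1.
Then g(r+1) = 2g(r) − 3·5^r = 2·(3·2^r − 5^r) − 3·5^r = 3·2^{r+1} − 2·5^r − 3·5^r = 3·2^{r+1} − 5·5^r = 3·2^{r+1} − 5^{r+1}.
This completes the inductive step, so g(n) = 3·2^n − 5^n for all n ≥ 1.

g(n) = 3·2^n − 5^n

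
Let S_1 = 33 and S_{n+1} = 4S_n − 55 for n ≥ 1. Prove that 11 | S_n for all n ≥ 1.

Base case: S_1 = 33 = 11·3, so 11 | S_1.
Assume 11 | S_m, so S_m = 11t for some integer t.
Then S_{m+1} = 4S_m − 55 = 4·(11t) − 55 = 11(4t − 5), so 11 | S_{m+1}.
By induction, 11 | S_n for all n ≥ 1.

11 | S_n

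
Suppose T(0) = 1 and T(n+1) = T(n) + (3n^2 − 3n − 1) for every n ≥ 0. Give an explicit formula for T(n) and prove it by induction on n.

Claim: T(n) = n^3 − 3n^2 + n + 1.

Base case: T(0) = 1, and 0^3 − 3·0^2 + 0 + 1 = 1.
Assume T(j) = j^3 − 3j^2 + j + 1.
Then T(j+1) = T(j) + (3j^2 − 3j − 1) = (j^3 − 3j^2 + j + 1) + (3j^2 − 3j − 1) = j^3 − 2j,
and (j+1)^3 − 3·(j+1)^2 + (j+1) + 1 = j^3 − 2j.
This completes the inductive step, so T(n) = n^3 − 3n^2 + n + 1 for all n ≥ 0.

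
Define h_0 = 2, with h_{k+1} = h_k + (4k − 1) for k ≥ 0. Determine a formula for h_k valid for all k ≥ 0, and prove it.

Claim: h_k = 2k^2 − 3k + 2.

Base case: h_0 = 2, and 2·0^2 − 3·0 + 2 = 2.
Assume h_j = 2j^2 − 3j + 2.
Then h_{j+1} = h_j + (4j − 1) = (2j^2 − 3j + 2) + (4j − 1) = 2j^2 + j + 1,
and 2·(j+1)^2 − 3·(j+1) + 2 = 2j^2 + j + 1.
This completes the inductive step, so h_k = 2k^2 − 3k + 2 for all k ≥ 0.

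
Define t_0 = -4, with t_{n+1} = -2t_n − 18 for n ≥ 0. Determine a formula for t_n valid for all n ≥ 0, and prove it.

Claim: t_n = 2·(-2)^n − 6.

Base case: t_0 = -4, and 2·(-2)^0 − 6 = 2 − 6 = -4.
Assume t_m = 2·(-2)^m − 6 for some m ≥ 0.
Then t_{m+1} = -2t_m − 18 = -2·(2·(-2)^m − 6) − 18 = -4·(-2)^m + 12 − 18 = 2·(-2)^{m+1} − 6.
Hence t_n = 2·(-2)^n − 6 for every n ≥ 0, by induction.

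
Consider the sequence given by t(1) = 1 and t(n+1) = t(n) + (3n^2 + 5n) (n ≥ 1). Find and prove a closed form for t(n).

Claim: t(n) = n^3 + n^2 − 2n + 1.

Base case: t(1) = 1, and 1^3 + 1^2 − 2·1 + 1 = 1.
Assume t(j) = j^3 + j^2 − 2j + 1.
Then t(j+1) = t(j) + (3j^2 + 5j) = (j^3 + j^2 − 2j + 1) + (3j^2 + 5j) = j^3 + 4j^2 + 3j + 1,
and (j+1)^3 + (j+1)^2 − 2·(j+1) + 1 = j^3 + 4j^2 + 3j + 1.
Hence t(n) = n^3 + n^2 − 2n + 1 for every n ≥ 1, by induction.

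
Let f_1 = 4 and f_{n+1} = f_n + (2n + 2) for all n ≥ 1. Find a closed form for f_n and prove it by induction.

Claim: f_n = n^2 + n + 2.

Base case: f_1 = 4, and 1^2 + 1 + 2 = 4.
Assume f_j = j^2 + j + 2.
Then f_{j+1} = f_j + (2j + 2) = (j^2 + j + 2) + (2j + 2) = j^2 + 3j + 4,
and (j+1)^2 + (j+1) + 2 = j^2 + 3j + 4.
Hence f_n = n^2 + n + 2 for every n ≥ 1, by induction.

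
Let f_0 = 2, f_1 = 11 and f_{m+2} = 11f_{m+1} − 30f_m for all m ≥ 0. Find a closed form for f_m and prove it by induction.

Claim: f_m = 5^m + 6^m.

Base cases: f_0 = 2 and 5^0 + 6^0 = 2; f_1 = 11 and 5^1 + 6^1 = 11.
Assume f_j = 5^j + 6^j for all 0 ≤ j ≤ r, where r ≥ 1.
Then f_{r+1} = 11f_r − 30f_{r−1} = 11·(5^r + 6^r) − 30·(5^{r−1} + 6^{r−1}) = (11·5 − 30)5^{r−1} + (11·6 − 30)6^{r−1} = 25·5^{r−1} + 36·6^{r−1} = 5^{r+1} + 6^{r+1}.
This completes the inductive step, so f_m = 5^m + 6^m for all m ≥ 0.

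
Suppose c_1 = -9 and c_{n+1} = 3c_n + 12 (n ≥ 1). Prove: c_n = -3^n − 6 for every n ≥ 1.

Base case: c_1 = -9, and -3^1 − 6 = -3 − 6 = -9.
Assume c_m = -3^m − 6 for some m ≥ 1.
Then c_{m+1} = 3c_m + 12 = 3·(-3^m − 6) + 12 = -3^{m+1} − 18 + 12 = -3^{m+1} − 6.
This completes the inductive step, so c_n = -3^n − 6 for all n ≥ 1.

c_n = -3^n − 6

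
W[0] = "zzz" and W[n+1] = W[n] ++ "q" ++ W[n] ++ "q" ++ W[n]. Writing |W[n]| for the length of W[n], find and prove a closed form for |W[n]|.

Claim: |W[n]| = 4·3^n − 1.

Base case: |W[0]| = 3, and 4·3^0 − 1 = 3.
Assume |W[j]| = 4·3^j − 1.
Then |W[j+1]| = 3|W[j]| + 2 = 3(4·3^j − 1) + 2 = 4·3^{j+1} − 3 + 2 = 4·3^{j+1} − 1.
This completes the inductive step, so |W[n]| = 4·3^n − 1 for all n ≥ 0.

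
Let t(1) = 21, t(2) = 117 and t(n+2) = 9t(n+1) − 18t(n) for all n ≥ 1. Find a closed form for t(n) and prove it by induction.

Claim: t(n) = 3·6^n + 3^n.

Base cases: t(1) = 21 and 3·6^1 + 3^1 = 21; t(2) = 117 and 3·6^2 + 3^2 = 117.
Assume t(j) = 3·6^j + 3^j for all 1 ≤ j ≤ k, where k ≥ 2.
Then t(k+1) = 9t(k) − 18t(k−1) = 9·(3·6^k + 3^k) − 18·(3·6^{k−1} + 3^{k−1}) = 3·(9·6 − 18)6^{k−1} + (9·3 − 18)3^{k−1} = 108·6^{k−1} + 9·3^{k−1} = 3·6^{k+1} + 3^{k+1}.
So the formula holds for k+1, and by strong induction t(n) = 3·6^n + 3^n for all n ≥ 1.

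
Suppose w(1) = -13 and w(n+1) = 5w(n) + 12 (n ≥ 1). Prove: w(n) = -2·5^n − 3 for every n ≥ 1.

Base case: w(1) = -13, and -2·5^1 − 3 = -10 − 3 = -13.
Assume w(m) = -2·5^m − 3 for some m ≥ 1.
Then w(m+1) = 5w(m) + 12 = 5·(-2·5^m − 3) + 12 = -10·5^m − 15 + 12 = -2·5^{m+1} − 3.
So the formula holds for m+1, and by induction w(n) = -2·5^n − 3 for all n ≥ 1.

w(n) = -2·5^n − 3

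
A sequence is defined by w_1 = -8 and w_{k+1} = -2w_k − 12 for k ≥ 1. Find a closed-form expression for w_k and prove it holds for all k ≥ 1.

Claim: w_k = 2·(-2)^k − 4.

Base case: w_1 = -8, and 2·(-2)^1 − 4 = -4 − 4 = -8.
Assume w_m = 2·(-2)^m − 4 for some m ≥ 1.
Then w_{m+1} = -2w_m − 12 = -2·(2·(-2)^m − 4) − 12 = -4·(-2)^m + 8 − 12 = 2·(-2)^{m+1} − 4.
By induction, w_k = 2·(-2)^k − 4 for all k ≥ 1.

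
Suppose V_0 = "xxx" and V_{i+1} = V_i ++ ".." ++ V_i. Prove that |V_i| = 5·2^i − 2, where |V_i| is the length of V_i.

Base case: |V_0| = 3, and 5·2^0 − 2 = 3.
Assume |V_j| = 5·2^j − 2.
Then |V_{j+1}| = |V_j| + 2 + |V_j| = 2|V_j| + 2 = 2(5·2^j − 2) + 2 = 5·2^{j+1} − 4 + 2 = 5·2^{j+1} − 2.
This completes the inductive step, so |V_i| = 5·2^i − 2 for all i ≥ 0.

|V_i| = 5·2^i − 2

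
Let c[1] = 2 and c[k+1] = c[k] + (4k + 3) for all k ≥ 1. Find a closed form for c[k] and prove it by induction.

Claim: c[k] = 2k^2 + k − 1.

Base case: c[1] = 2, and 2·1^2 + 1 − 1 = 2.
Assume c[r] = 2r^2 + r − 1.
Then c[r+1] = c[r] + (4r + 3) = (2r^2 + r − 1) + (4r + 3) = 2r^2 + 5r + 2,
and 2·(r+1)^2 + (r+1) − 1 = 2r^2 + 5r + 2.
This completes the inductive step, so c[k] = 2k^2 + k − 1 for all k ≥ 1.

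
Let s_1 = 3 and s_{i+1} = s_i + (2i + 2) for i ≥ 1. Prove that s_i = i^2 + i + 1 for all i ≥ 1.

Base case: s_1 = 3, and 1^2 + 1 + 1 = 3.
Assume s_j = j^2 + j + 1.
Then s_{j+1} = s_j + (2j + 2) = (j^2 + j + 1) + (2j + 2) = j^2 + 3j + 3,
and (j+1)^2 + (j+1) + 1 = j^2 + 3j + 3.
This completes the inductive step, so s_i = i^2 + i + 1 for all i ≥ 1.

s_i = i^2 + i + 1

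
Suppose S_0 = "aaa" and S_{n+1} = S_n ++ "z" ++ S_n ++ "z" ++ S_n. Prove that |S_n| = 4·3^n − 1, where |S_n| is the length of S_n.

Base case: |S_0| = 3, and 4·3^0 − 1 = 3.
Assume |S_j| = 4·3^j − 1.
Then |S_{j+1}| = 3|S_j| + 2 = 3(4·3^j − 1) + 2 = 4·3^{j+1} − 3 + 2 = 4·3^{j+1} − 1.
By induction, |S_n| = 4·3^n − 1 for all n ≥ 0.

|S_n| = 4·3^n − 1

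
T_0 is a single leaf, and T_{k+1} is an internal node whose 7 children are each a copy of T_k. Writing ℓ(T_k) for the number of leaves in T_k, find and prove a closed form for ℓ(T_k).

Claim: ℓ(T_k) = 7^k.

Base case: ℓ(T_0) = 1, and 7^0 = 1.
Assume ℓ(T_r) = 7^r.
Then ℓ(T_{r+1}) = 7·ℓ(T_r) = 7·7^r = 7^{r+1}.
So the formula holds for r+1, and by induction ℓ(T_k) = 7^k for all k ≥ 0.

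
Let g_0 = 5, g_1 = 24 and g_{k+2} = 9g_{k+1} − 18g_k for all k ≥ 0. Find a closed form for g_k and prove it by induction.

Claim: g_k = 3·6^k + 2·3^k.

Base cases: g_0 = 5 and 3·6^0 + 2·3^0 = 5; g_1 = 24 and 3·6^1 + 2·3^1 = 24.
Assume g_j = 3·6^j + 2·3^j for all 0 ≤ j ≤ r, where r ≥ 1.
Then g_{r+1} = 9g_r − 18g_{r−1} = 9·(3·6^r + 2·3^r) − 18·(3·6^{r−1} + 2·3^{r−1}) = 3·(9·6 − 18)6^{r−1} + 2·(9·3 − 18)3^{r−1} = 108·6^{r−1} + 18·3^{r−1} = 3·6^{r+1} + 2·3^{r+1}.
Hence g_k = 3·6^k + 2·3^k for every k ≥ 0, by strong induction.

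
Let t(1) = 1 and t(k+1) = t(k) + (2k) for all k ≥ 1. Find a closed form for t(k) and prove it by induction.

Claim: t(k) = k^2 − k + 1.

Base case: t(1) = 1, and 1^2 − 1 + 1 = 1.
Assume t(m) = m^2 − m + 1.
Then t(m+1) = t(m) + (2m) = (m^2 − m + 1) + (2m) = m^2 + m + 1,
and (m+1)^2 − (m+1) + 1 = m^2 + m + 1.
This completes the inductive step, so t(k) = k^2 − k + 1 for all k ≥ 1.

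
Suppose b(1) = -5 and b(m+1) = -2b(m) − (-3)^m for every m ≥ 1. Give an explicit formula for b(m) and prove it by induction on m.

Claim: b(m) = (-2)^m + (-3)^m.

Base case: b(1) = -5, and (-2)^1 + (-3)^1 = -2 − 3 = -5.
Assume b(r) = (-2)^r + (-3)^r for some r ≥ 1.
Then b(r+1) = -2b(r) − (-3)^r = -2·((-2)^r + (-3)^r) − (-3)^r = (-2)^{r+1} − 2·(-3)^r − (-3)^r = (-2)^{r+1} − 3·(-3)^r = (-2)^{r+1} + (-3)^{r+1}.
Hence b(m) = (-2)^m + (-3)^m for every m ≥ 1, by induction.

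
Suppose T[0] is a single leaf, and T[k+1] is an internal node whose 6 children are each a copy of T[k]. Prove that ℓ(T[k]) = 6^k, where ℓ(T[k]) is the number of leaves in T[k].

Base case: ℓ(T[0]) = 1, and 6^0 = 1.
Assume ℓ(T[r]) = 6^r.
Then ℓ(T[r+1]) = 6·ℓ(T[r]) = 6·6^r = 6^{r+1}.
Hence ℓ(T[k]) = 6^k for every k ≥ 0, by induction.

ℓ(T[k]) = 6^k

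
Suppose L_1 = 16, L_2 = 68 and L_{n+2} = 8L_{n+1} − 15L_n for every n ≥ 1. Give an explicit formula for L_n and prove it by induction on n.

Claim: L_n = 2·3^n + 2·5^n.

Base cases: L_1 = 16 and 2·3^1 + 2·5^1 = 16; L_2 = 68 and 2·3^2 + 2·5^2 = 68.
Assume L_j = 2·3^j + 2·5^j for all 1 ≤ j ≤ r, where r ≥ 2.
Then L_{r+1} = 8L_r − 15L_{r−1} = 8·(2·3^r + 2·5^r) − 15·(2·3^{r−1} + 2·5^{r−1}) = 2·(8·3 − 15)3^{r−1} + 2·(8·5 − 15)5^{r−1} = 18·3^{r−1} + 50·5^{r−1} = 2·3^{r+1} + 2·5^{r+1}.
So the formula holds for r+1, and by strong induction L_n = 2·3^n + 2·5^n for all n ≥ 1.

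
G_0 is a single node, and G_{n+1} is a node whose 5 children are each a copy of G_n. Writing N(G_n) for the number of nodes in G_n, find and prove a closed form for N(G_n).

Claim: N(G_n) = (5^{n+1} − 1)/4.

Base case: N(G_0) = 1, and (5^{0+1} − 1)/4 = 1.
Assume N(G_j) = (5^{j+1} − 1)/4.
Then N(G_{j+1}) = 1 + 5N(G_j) = 1 + 5·(5^{j+1} − 1)/4 = 1 + (5^{j+2} − 5)/4 = (4 + 5^{j+2} − 5)/4 = (5^{j+2} − 1)/4.
Hence N(G_n) = (5^{n+1} − 1)/4 for every n ≥ 0, by induction.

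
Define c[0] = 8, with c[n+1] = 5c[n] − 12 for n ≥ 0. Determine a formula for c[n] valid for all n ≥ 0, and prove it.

Claim: c[n] = 5^{n+1} + 3.

Base case: c[0] = 8, and 5^{0+1} + 3 = 5 + 3 = 8.
Assume c[r] = 5^{r+1} + 3 for some r ≥ 0.
Then c[r+1] = 5c[r] − 12 = 5·(5^{r+1} + 3) − 12 = 5^{r+2} + 15 − 12 = 5^{r+2} + 3.
This completes the inductive step, so c[n] = 5^{n+1} + 3 for all n ≥ 0.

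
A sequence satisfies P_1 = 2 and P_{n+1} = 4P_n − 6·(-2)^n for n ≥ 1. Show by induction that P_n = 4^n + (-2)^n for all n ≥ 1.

Base case: P_1 = 2, and 4^1 + (-2)^1 = 4 − 2 = 2.
Assume P_k = 4^k + (-2)^k for some k ≥ 1.
Then P_{k+1} = 4P_k − 6·(-2)^k = 4·(4^k + (-2)^k) − 6·(-2)^k = 4^{k+1} + 4·(-2)^k − 6·(-2)^k = 4^{k+1} − 2·(-2)^k = 4^{k+1} + (-2)^{k+1}.
So the formula holds for k+1, and by induction P_n = 4^n + (-2)^n for all n ≥ 1.

P_n = 4^n + (-2)^n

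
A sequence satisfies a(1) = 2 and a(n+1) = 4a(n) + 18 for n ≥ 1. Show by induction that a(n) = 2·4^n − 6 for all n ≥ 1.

Base case: a(1) = 2, and 2·4^1 − 6 = 8 − 6 = 2.
Assume a(k) = 2·4^k − 6 for some k ≥ 1.
Then a(k+1) = 4a(k) + 18 = 4·(2·4^k − 6) + 18 = 8·4^k − 24 + 18 = 2·4^{k+1} − 6.
So the formula holds for k+1, and by induction a(n) = 2·4^n − 6 for all n ≥ 1.

a(n) = 2·4^n − 6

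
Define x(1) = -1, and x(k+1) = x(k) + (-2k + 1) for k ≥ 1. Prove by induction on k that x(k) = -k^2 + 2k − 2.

Base case: x(1) = -1, and -1^2 + 2·1 − 2 = -1.
Assume x(m) = -m^2 + 2m − 2.
Then x(m+1) = x(m) + (-2m + 1) = (-m^2 + 2m − 2) + (-2m + 1) = -m^2 − 1,
and -(m+1)^2 + 2·(m+1) − 2 = -m^2 − 1.
Hence x(k) = -k^2 + 2k − 2 for every k ≥ 1, by induction.

x(k) = -k^2 + 2k − 2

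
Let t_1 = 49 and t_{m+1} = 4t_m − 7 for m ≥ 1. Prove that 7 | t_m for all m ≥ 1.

Base case: t_1 = 49 = 7·7, so 7 | t_1.
Assume 7 | t_j, so t_j = 7s for some integer s.
Then t_{j+1} = 4t_j − 7 = 4·(7s) − 7 = 7(4s − 1), so 7 | t_{j+1}.
By induction, 7 | t_m for all m ≥ 1.

7 | t_m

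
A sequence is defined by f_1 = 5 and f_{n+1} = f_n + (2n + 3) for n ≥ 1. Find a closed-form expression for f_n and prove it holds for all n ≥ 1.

Claim: f_n = n^2 + 2n + 2.

Base case: f_1 = 5, and 1^2 + 2·1 + 2 = 5.
Assume f_k = k^2 + 2k + 2.
Then f_{k+1} = f_k + (2k + 3) = (k^2 + 2k + 2) + (2k + 3) = k^2 + 4k + 5,
and (k+1)^2 + 2·(k+1) + 2 = k^2 + 4k + 5.
By induction, f_n = n^2 + 2n + 2 for all n ≥ 1.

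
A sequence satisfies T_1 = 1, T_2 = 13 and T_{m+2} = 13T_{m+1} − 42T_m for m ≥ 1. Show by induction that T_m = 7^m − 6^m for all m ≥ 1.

Base cases: T_1 = 1 and 7^1 − 6^1 = 1; T_2 = 13 and 7^2 − 6^2 = 13.
Assume T_j = 7^j − 6^j for all 1 ≤ j ≤ k, where k ≥ 2.
Then T_{k+1} = 13T_k − 42T_{k−1} = 13·(7^k − 6^k) − 42·(7^{k−1} − 6^{k−1}) = (13·7 − 42)7^{k−1} − (13·6 − 42)6^{k−1} = 49·7^{k−1} − 36·6^{k−1} = 7^{k+1} − 6^{k+1}.
Hence T_m = 7^m − 6^m for every m ≥ 1, by strong induction.

T_m = 7^m − 6^m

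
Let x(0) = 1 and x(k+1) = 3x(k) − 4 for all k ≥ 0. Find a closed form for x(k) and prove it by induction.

Claim: x(k) = -3^k + 2.

Base case: x(0) = 1, and -3^0 + 2 = -1 + 2 = 1.
Assume x(r) = -3^r + 2 for some r ≥ 0.
Then x(r+1) = 3x(r) − 4 = 3·(-3^r + 2) − 4 = -3^{r+1} + 6 − 4 = -3^{r+1} + 2.
This completes the inductive step, so x(k) = -3^k + 2 for all k ≥ 0.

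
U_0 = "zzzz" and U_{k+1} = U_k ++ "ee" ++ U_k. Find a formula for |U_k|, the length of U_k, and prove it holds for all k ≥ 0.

Claim: |U_k| = 6·2^k − 2.

Base case: |U_0| = 4, and 6·2^0 − 2 = 4.
Assume |U_m| = 6·2^m − 2.
Then |U_{m+1}| = |U_m| + 2 + |U_m| = 2|U_m| + 2 = 2(6·2^m − 2) + 2 = 6·2^{m+1} − 4 + 2 = 6·2^{m+1} − 2.
By induction, |U_k| = 6·2^k − 2 for all k ≥ 0.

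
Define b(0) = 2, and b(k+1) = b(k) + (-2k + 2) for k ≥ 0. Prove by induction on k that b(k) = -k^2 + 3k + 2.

Base case: b(0) = 2, and -0^2 + 3·0 + 2 = 2.
Assume b(r) = -r^2 + 3r + 2.
Then b(r+1) = b(r) + (-2r + 2) = (-r^2 + 3r + 2) + (-2r + 2) = -r^2 + r + 4,
and -(r+1)^2 + 3·(r+1) + 2 = -r^2 + r + 4.
By induction, b(k) = -k^2 + 3k + 2 for all k ≥ 0.

b(k) = -k^2 + 3k + 2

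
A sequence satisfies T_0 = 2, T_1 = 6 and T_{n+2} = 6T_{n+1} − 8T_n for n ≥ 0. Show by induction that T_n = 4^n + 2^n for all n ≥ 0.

Base cases: T_0 = 2 and 4^0 + 2^0 = 2; T_1 = 6 and 4^1 + 2^1 = 6.
Assume T_j = 4^j + 2^j for all 0 ≤ j ≤ k, where k ≥ 1.
Then T_{k+1} = 6T_k − 8T_{k−1} = 6·(4^k + 2^k) − 8·(4^{k−1} + 2^{k−1}) = (6·4 − 8)4^{k−1} + (6·2 − 8)2^{k−1} = 16·4^{k−1} + 4·2^{k−1} = 4^{k+1} + 2^{k+1}.
This completes the inductive step, so T_n = 4^n + 2^n for all n ≥ 0.

T_n = 4^n + 2^n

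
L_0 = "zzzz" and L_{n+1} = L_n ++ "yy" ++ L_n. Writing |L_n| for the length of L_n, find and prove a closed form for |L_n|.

Claim: |L_n| = 6·2^n − 2.

Base case: |L_0| = 4, and 6·2^0 − 2 = 4.
Assume |L_m| = 6·2^m − 2.
Then |L_{m+1}| = |L_m| + 2 + |L_m| = 2|L_m| + 2 = 2(6·2^m − 2) + 2 = 6·2^{m+1} − 4 + 2 = 6·2^{m+1} − 2.
So the formula holds for m+1, and by induction |L_n| = 6·2^n − 2 for all n ≥ 0.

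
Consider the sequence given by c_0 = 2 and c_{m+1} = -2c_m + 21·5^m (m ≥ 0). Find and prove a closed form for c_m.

Claim: c_m = -(-2)^m + 3·5^m.

Base case: c_0 = 2, and -(-2)^0 + 3·5^0 = -1 + 3 = 2.
Assume c_j = -(-2)^j + 3·5^j for some j ≥ 0.
Then c_{j+1} = -2c_j + 21·5^j = -2·(-(-2)^j + 3·5^j) + 21·5^j = -(-2)^{j+1} − 6·5^j + 21·5^j = -(-2)^{j+1} + 15·5^j = -(-2)^{j+1} + 3·5^{j+1}.
By induction, c_m = -(-2)^m + 3·5^m for all m ≥ 0.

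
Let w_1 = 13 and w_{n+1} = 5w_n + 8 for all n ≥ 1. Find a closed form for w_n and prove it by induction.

Claim: w_n = 3·5^n − 2.

Base case: w_1 = 13, and 3·5^1 − 2 = 15 − 2 = 13.
Assume w_j = 3·5^j − 2 for some j ≥ 1.
Then w_{j+1} = 5w_j + 8 = 5·(3·5^j − 2) + 8 = 15·5^j − 10 + 8 = 3·5^{j+1} − 2.
This completes the inductive step, so w_n = 3·5^n − 2 for all n ≥ 1.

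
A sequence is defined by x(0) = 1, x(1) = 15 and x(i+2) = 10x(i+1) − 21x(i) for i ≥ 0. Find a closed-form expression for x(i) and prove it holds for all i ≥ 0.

Claim: x(i) = 3·7^i − 2·3^i.

Base cases: x(0) = 1 and 3·7^0 − 2·3^0 = 1; x(1) = 15 and 3·7^1 − 2·3^1 = 15.
Assume x(j) = 3·7^j − 2·3^j for all 0 ≤ j ≤ k, where k ≥ 1.
Then x(k+1) = 10x(k) − 21x(k−1) = 10·(3·7^k − 2·3^k) − 21·(3·7^{k−1} − 2·3^{k−1}) = 3·(10·7 − 21)7^{k−1} − 2·(10·3 − 21)3^{k−1} = 147·7^{k−1} − 18·3^{k−1} = 3·7^{k+1} − 2·3^{k+1}.
So the formula holds for k+1, and by strong induction x(i) = 3·7^i − 2·3^i for all i ≥ 0.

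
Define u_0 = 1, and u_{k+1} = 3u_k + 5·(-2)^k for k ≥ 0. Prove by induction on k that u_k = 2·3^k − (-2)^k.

Base case: u_0 = 1, and 2·3^0 − (-2)^0 = 2 − 1 = 1.
Assume u_r = 2·3^r − (-2)^r for some r ≥ 0.
Then u_{r+1} = 3u_r + 5·(-2)^r = 3·(2·3^r − (-2)^r) + 5·(-2)^r = 2·3^{r+1} − 3·(-2)^r + 5·(-2)^r = 2·3^{r+1} + 2·(-2)^r = 2·3^{r+1} − (-2)^{r+1}.
Hence u_k = 2·3^k − (-2)^k for every k ≥ 0, by induction.

u_k = 2·3^k − (-2)^k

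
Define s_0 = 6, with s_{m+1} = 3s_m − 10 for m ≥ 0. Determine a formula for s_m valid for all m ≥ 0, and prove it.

Claim: s_m = 3^m + 5.

Base case: s_0 = 6, and 3^0 + 5 = 1 + 5 = 6.
Assume s_k = 3^k + 5 for some k ≥ 0.
Then s_{k+1} = 3s_k − 10 = 3·(3^k + 5) − 10 = 3^{k+1} + 15 − 10 = 3^{k+1} + 5.
By induction, s_m = 3^m + 5 for all m ≥ 0.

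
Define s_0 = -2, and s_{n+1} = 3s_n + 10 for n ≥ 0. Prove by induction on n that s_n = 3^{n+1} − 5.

Base case: s_0 = -2, and 3^{0+1} − 5 = 3 − 5 = -2.
Assume s_j = 3^{j+1} − 5 for some j ≥ 0.
Then s_{j+1} = 3s_j + 10 = 3·(3^{j+1} − 5) + 10 = 3^{j+2} − 15 + 10 = 3^{j+2} − 5.
By induction, s_n = 3^{n+1} − 5 for all n ≥ 0.

s_n = 3^{n+1} − 5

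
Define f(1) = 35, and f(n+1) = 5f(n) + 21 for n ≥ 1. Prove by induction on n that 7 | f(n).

Base case: f(1) = 35 = 7·5, so 7 | f(1).
Assume 7 | f(r), so f(r) = 7t for some integer t.
Then f(r+1) = 5f(r) + 21 = 5·(7t) + 21 = 7(5t + 3), so 7 | f(r+1).
This completes the inductive step, so 7 | f(n) for all n ≥ 1.

7 | f(n)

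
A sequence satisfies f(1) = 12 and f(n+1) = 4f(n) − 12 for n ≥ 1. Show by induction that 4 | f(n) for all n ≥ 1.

Base case: f(1) = 12 = 4·3, so 4 | f(1).
Assume 4 | f(m), so f(m) = 4t for some integer t.
Then f(m+1) = 4f(m) − 12 = 4·(4t) − 12 = 4(4t − 3), so 4 | f(m+1).
Hence 4 | f(n) for every n ≥ 1, by induction.

4 | f(n)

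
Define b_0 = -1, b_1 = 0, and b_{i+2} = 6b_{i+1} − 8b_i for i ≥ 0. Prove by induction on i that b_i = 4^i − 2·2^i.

Base cases: b_0 = -1 and 4^0 − 2·2^0 = -1; b_1 = 0 and 4^1 − 2·2^1 = 0.
Assume b_j = 4^j − 2·2^j for all 0 ≤ j ≤ r, where r ≥ 1.
Then b_{r+1} = 6b_r − 8b_{r−1} = 6·(4^r − 2·2^r) − 8·(4^{r−1} − 2·2^{r−1}) = (6·4 − 8)4^{r−1} − 2·(6·2 − 8)2^{r−1} = 16·4^{r−1} − 8·2^{r−1} = 4^{r+1} − 2·2^{r+1}.
By strong induction, b_i = 4^i − 2·2^i for all i ≥ 0.

b_i = 4^i − 2·2^i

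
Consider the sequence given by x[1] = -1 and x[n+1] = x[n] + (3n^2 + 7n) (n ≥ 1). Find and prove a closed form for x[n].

Claim: x[n] = n^3 + 2n^2 − 3n − 1.

Base case: x[1] = -1, and 1^3 + 2·1^2 − 3·1 − 1 = -1.
Assume x[r] = r^3 + 2r^2 − 3r − 1.
Then x[r+1] = x[r] + (3r^2 + 7r) = (r^3 + 2r^2 − 3r − 1) + (3r^2 + 7r) = r^3 + 5r^2 + 4r − 1,
and (r+1)^3 + 2·(r+1)^2 − 3·(r+1) − 1 = r^3 + 5r^2 + 4r − 1.
By induction, x[n] = n^3 + 2n^2 − 3n − 1 for all n ≥ 1.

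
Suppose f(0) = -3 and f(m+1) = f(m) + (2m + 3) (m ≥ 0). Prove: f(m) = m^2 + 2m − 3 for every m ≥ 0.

Base case: f(0) = -3, and 0^2 + 2·0 − 3 = -3.
Assume f(r) = r^2 + 2r − 3.
Then f(r+1) = f(r) + (2r + 3) = (r^2 + 2r − 3) + (2r + 3) = r^2 + 4r,
and (r+1)^2 + 2·(r+1) − 3 = r^2 + 4r.
Hence f(m) = m^2 + 2m − 3 for every m ≥ 0, by induction.

f(m) = m^2 + 2m − 3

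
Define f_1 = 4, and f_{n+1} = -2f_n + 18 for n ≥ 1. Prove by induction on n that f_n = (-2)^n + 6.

Base case: f_1 = 4, and (-2)^1 + 6 = -2 + 6 = 4.
Assume f_j = (-2)^j + 6 for some j ≥ 1.
Then f_{j+1} = -2f_j + 18 = -2·((-2)^j + 6) + 18 = -2·(-2)^j − 12 + 18 = (-2)^{j+1} + 6.
This completes the inductive step, so f_n = (-2)^n + 6 for all n ≥ 1.

f_n = (-2)^n + 6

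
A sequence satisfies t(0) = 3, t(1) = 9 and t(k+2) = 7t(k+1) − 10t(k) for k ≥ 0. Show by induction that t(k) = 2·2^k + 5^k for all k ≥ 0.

Base cases: t(0) = 3 and 2·2^0 + 5^0 = 3; t(1) = 9 and 2·2^1 + 5^1 = 9.
Assume t(j) = 2·2^j + 5^j for all 0 ≤ j ≤ m, where m ≥ 1.
Then t(m+1) = 7t(m) − 10t(m−1) = 7·(2·2^m + 5^m) − 10·(2·2^{m−1} + 5^{m−1}) = 2·(7·2 − 10)2^{m−1} + (7·5 − 10)5^{m−1} = 8·2^{m−1} + 25·5^{m−1} = 2·2^{m+1} + 5^{m+1}.
This completes the inductive step, so t(k) = 2·2^k + 5^k for all k ≥ 0.

t(k) = 2·2^k + 5^k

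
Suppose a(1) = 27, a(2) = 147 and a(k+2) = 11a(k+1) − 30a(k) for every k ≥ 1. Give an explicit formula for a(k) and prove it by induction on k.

Claim: a(k) = 3·5^k + 2·6^k.

Base cases: a(1) = 27 and 3·5^1 + 2·6^1 = 27; a(2) = 147 and 3·5^2 + 2·6^2 = 147.
Assume a(i) = 3·5^i + 2·6^i for all 1 ≤ i ≤ j, where j ≥ 2.
Then a(j+1) = 11a(j) − 30a(j−1) = 11·(3·5^j + 2·6^j) − 30·(3·5^{j−1} + 2·6^{j−1}) = 3·(11·5 − 30)5^{j−1} + 2·(11·6 − 30)6^{j−1} = 75·5^{j−1} + 72·6^{j−1} = 3·5^{j+1} + 2·6^{j+1}.
Hence a(k) = 3·5^k + 2·6^k for every k ≥ 1, by strong induction.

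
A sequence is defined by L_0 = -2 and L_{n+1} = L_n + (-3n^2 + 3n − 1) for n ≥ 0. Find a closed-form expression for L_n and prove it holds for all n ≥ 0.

Claim: L_n = -n^3 + 3n^2 − 3n − 2.

Base case: L_0 = -2, and -0^3 + 3·0^2 − 3·0 − 2 = -2.
Assume L_m = -m^3 + 3m^2 − 3m − 2.
Then L_{m+1} = L_m + (-3m^2 + 3m − 1) = (-m^3 + 3m^2 − 3m − 2) + (-3m^2 + 3m − 1) = -m^3 − 3,
and -(m+1)^3 + 3·(m+1)^2 − 3·(m+1) − 2 = -m^3 − 3.
This completes the inductive step, so L_n = -n^3 + 3n^2 − 3n − 2 for all n ≥ 0.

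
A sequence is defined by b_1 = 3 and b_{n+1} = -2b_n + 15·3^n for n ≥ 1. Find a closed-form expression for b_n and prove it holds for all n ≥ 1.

Claim: b_n = 3·(-2)^n + 3·3^n.

Base case: b_1 = 3, and 3·(-2)^1 + 3·3^1 = -6 + 9 = 3.
Assume b_r = 3·(-2)^r + 3·3^r for some r ≥ 1.
Then b_{r+1} = -2b_r + 15·3^r = -2·(3·(-2)^r + 3·3^r) + 15·3^r = 3·(-2)^{r+1} − 6·3^r + 15·3^r = 3·(-2)^{r+1} + 9·3^r = 3·(-2)^{r+1} + 3·3^{r+1}.
This completes the inductive step, so b_n = 3·(-2)^n + 3·3^n for all n ≥ 1.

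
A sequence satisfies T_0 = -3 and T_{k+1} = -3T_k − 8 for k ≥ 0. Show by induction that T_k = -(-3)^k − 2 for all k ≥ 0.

Base case: T_0 = -3, and -(-3)^0 − 2 = -1 − 2 = -3.
Assume T_m = -(-3)^m − 2 for some m ≥ 0.
Then T_{m+1} = -3T_m − 8 = -3·(-(-3)^m − 2) − 8 = 3·(-3)^m + 6 − 8 = -(-3)^{m+1} − 2.
This completes the inductive step, so T_k = -(-3)^k − 2 for all k ≥ 0.

T_k = -(-3)^k − 2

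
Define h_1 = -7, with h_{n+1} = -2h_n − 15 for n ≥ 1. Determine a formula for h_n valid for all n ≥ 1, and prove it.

Claim: h_n = (-2)^n − 5.

Base case: h_1 = -7, and (-2)^1 − 5 = -2 − 5 = -7.
Assume h_j = (-2)^j − 5 for some j ≥ 1.
Then h_{j+1} = -2h_j − 15 = -2·((-2)^j − 5) − 15 = -2·(-2)^j + 10 − 15 = (-2)^{j+1} − 5.
Hence h_n = (-2)^n − 5 for every n ≥ 1, by induction.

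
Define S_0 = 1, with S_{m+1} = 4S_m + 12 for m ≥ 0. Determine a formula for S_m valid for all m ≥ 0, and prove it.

Claim: S_m = 5·4^m − 4.

Base case: S_0 = 1, and 5·4^0 − 4 = 5 − 4 = 1.
Assume S_r = 5·4^r − 4 for some r ≥ 0.
Then S_{r+1} = 4S_r + 12 = 4·(5·4^r − 4) + 12 = 20·4^r − 16 + 12 = 5·4^{r+1} − 4.
By induction, S_m = 5·4^m − 4 for all m ≥ 0.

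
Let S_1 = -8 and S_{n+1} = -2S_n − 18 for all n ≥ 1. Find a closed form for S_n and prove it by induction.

Claim: S_n = (-2)^n − 6.

Base case: S_1 = -8, and (-2)^1 − 6 = -2 − 6 = -8.
Assume S_m = (-2)^m − 6 for some m ≥ 1.
Then S_{m+1} = -2S_m − 18 = -2·((-2)^m − 6) − 18 = -2·(-2)^m + 12 − 18 = (-2)^{m+1} − 6.
This completes the inductive step, so S_n = (-2)^n − 6 for all n ≥ 1.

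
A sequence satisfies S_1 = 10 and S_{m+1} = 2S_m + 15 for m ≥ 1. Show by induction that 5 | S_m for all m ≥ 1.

Base case: S_1 = 10 = 5·2, so 5 | S_1.
Assume 5 | S_j, so S_j = 5t for some integer t.
Then S_{j+1} = 2S_j + 15 = 2·(5t) + 15 = 5(2t + 3), so 5 | S_{j+1}.
Hence 5 | S_m for every m ≥ 1, by induction.

5 | S_m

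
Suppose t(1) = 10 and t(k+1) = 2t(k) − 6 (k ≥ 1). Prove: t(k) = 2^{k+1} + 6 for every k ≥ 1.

Base case: t(1) = 10, and 2^{1+1} + 6 = 4 + 6 = 10.
Assume t(m) = 2^{m+1} + 6 for some m ≥ 1.
Then t(m+1) = 2t(m) − 6 = 2·(2^{m+1} + 6) − 6 = 2^{m+2} + 12 − 6 = 2^{m+2} + 6.
This completes the inductive step, so t(k) = 2^{k+1} + 6 for all k ≥ 1.

t(k) = 2^{k+1} + 6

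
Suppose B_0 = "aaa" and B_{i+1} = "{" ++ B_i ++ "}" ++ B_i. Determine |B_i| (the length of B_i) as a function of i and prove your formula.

Claim: |B_i| = 5·2^i − 2.

Base case: |B_0| = 3, and 5·2^0 − 2 = 3.
Assume |B_k| = 5·2^k − 2.
Then |B_{k+1}| = 1 + |B_k| + 1 + |B_k| = 2|B_k| + 2 = 2(5·2^k − 2) + 2 = 5·2^{k+1} − 4 + 2 = 5·2^{k+1} − 2.
So the formula holds for k+1, and by induction |B_i| = 5·2^i − 2 for all i ≥ 0.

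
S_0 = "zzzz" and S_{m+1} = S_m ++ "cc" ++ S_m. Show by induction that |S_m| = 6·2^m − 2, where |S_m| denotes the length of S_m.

Base case: |S_0| = 4, and 6·2^0 − 2 = 4.
Assume |S_r| = 6·2^r − 2.
Then |S_{r+1}| = |S_r| + 2 + |S_r| = 2|S_r| + 2 = 2(6·2^r − 2) + 2 = 6·2^{r+1} − 4 + 2 = 6·2^{r+1} − 2.
By induction, |S_m| = 6·2^m − 2 for all m ≥ 0.

|S_m| = 6·2^m − 2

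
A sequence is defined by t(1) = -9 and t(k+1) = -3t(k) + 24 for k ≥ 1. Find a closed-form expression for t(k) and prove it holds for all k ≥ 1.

Claim: t(k) = 5·(-3)^k + 6.

Base case: t(1) = -9, and 5·(-3)^1 + 6 = -15 + 6 = -9.
Assume t(j) = 5·(-3)^j + 6 for some j ≥ 1.
Then t(j+1) = -3t(j) + 24 = -3·(5·(-3)^j + 6) + 24 = -15·(-3)^j − 18 + 24 = 5·(-3)^{j+1} + 6.
This completes the inductive step, so t(k) = 5·(-3)^k + 6 for all k ≥ 1.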